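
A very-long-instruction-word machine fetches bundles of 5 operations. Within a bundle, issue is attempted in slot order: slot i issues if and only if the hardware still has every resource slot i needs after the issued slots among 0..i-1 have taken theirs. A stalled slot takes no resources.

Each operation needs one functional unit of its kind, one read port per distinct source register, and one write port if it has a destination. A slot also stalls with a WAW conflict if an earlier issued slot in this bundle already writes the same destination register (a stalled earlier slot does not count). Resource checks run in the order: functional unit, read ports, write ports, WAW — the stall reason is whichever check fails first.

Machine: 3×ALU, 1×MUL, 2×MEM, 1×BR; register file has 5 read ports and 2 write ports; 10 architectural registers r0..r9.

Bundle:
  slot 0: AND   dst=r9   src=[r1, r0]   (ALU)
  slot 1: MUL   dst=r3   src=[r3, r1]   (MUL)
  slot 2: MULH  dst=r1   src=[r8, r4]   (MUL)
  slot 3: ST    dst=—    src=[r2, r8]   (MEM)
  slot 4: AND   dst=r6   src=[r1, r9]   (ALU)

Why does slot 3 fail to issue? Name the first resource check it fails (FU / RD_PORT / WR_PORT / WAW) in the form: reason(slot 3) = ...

  0. ALU→r9 ⇒ go  {2A/1Mu/2Ld/1B | 3r 1w}
  1. MUL→r3 ⇒ go  {2A/0Mu/2Ld/1B | 1r 0w}
  2. MUL→r1 ⇒ no(FU)  {2A/0Mu/2Ld/1B | 1r 0w}
  3. MEM ⇒ no(RD_PORT)  {2A/0Mu/2Ld/1B | 1r 0w}
  4. ALU→r6 ⇒ no(RD_PORT)  {2A/0Mu/2Ld/1B | 1r 0w}

reason(slot 3) = RD_PORT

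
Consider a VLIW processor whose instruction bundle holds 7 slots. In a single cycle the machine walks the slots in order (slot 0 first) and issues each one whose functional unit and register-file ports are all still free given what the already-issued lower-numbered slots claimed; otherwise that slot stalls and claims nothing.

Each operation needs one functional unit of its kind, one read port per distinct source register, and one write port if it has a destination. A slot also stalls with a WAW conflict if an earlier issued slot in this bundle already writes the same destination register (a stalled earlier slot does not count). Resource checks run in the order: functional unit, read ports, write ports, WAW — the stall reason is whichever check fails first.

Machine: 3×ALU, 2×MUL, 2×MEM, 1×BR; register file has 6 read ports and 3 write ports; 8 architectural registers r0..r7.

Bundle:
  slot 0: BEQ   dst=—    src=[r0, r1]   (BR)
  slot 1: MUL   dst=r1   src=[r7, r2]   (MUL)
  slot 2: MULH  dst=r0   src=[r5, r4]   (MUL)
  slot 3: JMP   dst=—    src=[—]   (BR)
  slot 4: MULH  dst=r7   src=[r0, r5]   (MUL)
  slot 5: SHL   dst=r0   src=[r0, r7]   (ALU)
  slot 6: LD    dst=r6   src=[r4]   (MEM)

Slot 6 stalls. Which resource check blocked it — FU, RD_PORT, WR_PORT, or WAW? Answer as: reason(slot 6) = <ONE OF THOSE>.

(0) want 1×BR +2rd +0wr — yes → AL3|MU2|ME2|BR0|rd4|wr3
(1) want 1×MUL +2rd +1wr — yes → AL3|MU1|ME2|BR0|rd2|wr2
(2) want 1×MUL +2rd +1wr — yes → AL3|MU0|ME2|BR0|rd0|wr1
(3) want 1×BR +0rd +0wr — FU → AL3|MU0|ME2|BR0|rd0|wr1
(4) want 1×MUL +2rd +1wr — FU → AL3|MU0|ME2|BR0|rd0|wr1
(5) want 1×ALU +2rd +1wr — RD_PORT → AL3|MU0|ME2|BR0|rd0|wr1
(6) want 1×MEM +1rd +1wr — RD_PORT → AL3|MU0|ME2|BR0|rd0|wr1

reason(slot 6) = RD_PORT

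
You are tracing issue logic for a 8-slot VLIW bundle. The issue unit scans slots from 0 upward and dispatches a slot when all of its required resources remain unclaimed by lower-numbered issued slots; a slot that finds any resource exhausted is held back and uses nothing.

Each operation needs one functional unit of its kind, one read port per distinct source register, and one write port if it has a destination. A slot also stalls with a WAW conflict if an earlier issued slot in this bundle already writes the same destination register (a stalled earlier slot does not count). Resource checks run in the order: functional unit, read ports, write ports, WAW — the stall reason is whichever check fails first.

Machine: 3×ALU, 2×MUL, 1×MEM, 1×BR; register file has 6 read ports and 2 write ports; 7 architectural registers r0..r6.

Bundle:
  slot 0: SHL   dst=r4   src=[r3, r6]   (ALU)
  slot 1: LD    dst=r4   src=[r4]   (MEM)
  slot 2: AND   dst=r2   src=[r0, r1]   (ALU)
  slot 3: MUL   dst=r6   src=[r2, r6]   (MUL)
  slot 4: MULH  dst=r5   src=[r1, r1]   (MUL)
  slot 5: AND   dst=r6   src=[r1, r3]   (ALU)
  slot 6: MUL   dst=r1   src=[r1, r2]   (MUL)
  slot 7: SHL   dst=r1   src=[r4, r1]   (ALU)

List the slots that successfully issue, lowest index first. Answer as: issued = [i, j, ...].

[0] ALU needs rd=2 wr=1: ok; after: ALU=2 MUL=2 MEM=1 BR=1, R=4, W=1
[1] MEM needs rd=1 wr=1: WAW; after: ALU=2 MUL=2 MEM=1 BR=1, R=4, W=1
[2] ALU needs rd=2 wr=1: ok; after: ALU=1 MUL=2 MEM=1 BR=1, R=2, W=0
[3] MUL needs rd=2 wr=1: WR_PORT; after: ALU=1 MUL=2 MEM=1 BR=1, R=2, W=0
[4] MUL needs rd=1 wr=1: WR_PORT; after: ALU=1 MUL=2 MEM=1 BR=1, R=2, W=0
[5] ALU needs rd=2 wr=1: WR_PORT; after: ALU=1 MUL=2 MEM=1 BR=1, R=2, W=0
[6] MUL needs rd=2 wr=1: WR_PORT; after: ALU=1 MUL=2 MEM=1 BR=1, R=2, W=0
[7] ALU needs rd=2 wr=1: WR_PORT; after: ALU=1 MUL=2 MEM=1 BR=1, R=2, W=0

issued = [0, 2]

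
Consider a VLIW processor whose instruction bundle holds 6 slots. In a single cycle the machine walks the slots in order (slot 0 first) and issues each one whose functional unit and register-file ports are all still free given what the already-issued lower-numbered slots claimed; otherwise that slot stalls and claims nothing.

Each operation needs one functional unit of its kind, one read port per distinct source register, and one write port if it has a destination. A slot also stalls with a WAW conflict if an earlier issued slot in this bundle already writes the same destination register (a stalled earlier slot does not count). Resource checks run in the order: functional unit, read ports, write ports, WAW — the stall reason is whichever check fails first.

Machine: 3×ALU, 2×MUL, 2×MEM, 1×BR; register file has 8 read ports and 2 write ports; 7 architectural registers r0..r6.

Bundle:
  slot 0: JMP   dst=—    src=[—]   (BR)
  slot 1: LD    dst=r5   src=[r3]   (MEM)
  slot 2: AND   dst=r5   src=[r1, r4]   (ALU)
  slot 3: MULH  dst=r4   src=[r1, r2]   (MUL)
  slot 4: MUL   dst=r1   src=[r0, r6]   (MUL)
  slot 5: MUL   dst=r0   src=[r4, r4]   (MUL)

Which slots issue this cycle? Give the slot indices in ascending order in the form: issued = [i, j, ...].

  0. BR ⇒ go  {3A/2Mu/2Ld/0B | 8r 2w}
  1. MEM→r5 ⇒ go  {3A/2Mu/1Ld/0B | 7r 1w}
  2. ALU→r5 ⇒ no(WAW)  {3A/2Mu/1Ld/0B | 7r 1w}
  3. MUL→r4 ⇒ go  {3A/1Mu/1Ld/0B | 5r 0w}
  4. MUL→r1 ⇒ no(WR_PORT)  {3A/1Mu/1Ld/0B | 5r 0w}
  5. MUL→r0 ⇒ no(WR_PORT)  {3A/1Mu/1Ld/0B | 5r 0w}

issued = [0, 1, 3]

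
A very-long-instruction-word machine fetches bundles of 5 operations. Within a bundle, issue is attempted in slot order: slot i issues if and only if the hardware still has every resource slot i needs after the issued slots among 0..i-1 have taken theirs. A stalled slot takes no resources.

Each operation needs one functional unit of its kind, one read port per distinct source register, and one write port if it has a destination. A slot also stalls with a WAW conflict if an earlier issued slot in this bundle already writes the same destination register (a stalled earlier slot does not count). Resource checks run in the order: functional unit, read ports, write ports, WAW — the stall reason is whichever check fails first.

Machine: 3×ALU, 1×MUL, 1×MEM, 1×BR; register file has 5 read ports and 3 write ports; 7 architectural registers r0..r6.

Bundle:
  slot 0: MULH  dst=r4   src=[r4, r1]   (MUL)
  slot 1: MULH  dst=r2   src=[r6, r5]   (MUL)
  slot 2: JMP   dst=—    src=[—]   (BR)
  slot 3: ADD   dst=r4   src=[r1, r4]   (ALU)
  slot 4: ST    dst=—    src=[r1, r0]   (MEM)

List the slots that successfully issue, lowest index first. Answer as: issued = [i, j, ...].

issued = [0, 2, 4]

(0) want 1×MUL +2rd +1wr — yes → AL3|MU0|ME1|BR1|rd3|wr2
(1) want 1×MUL +2rd +1wr — FU → AL3|MU0|ME1|BR1|rd3|wr2
(2) want 1×BR +0rd +0wr — yes → AL3|MU0|ME1|BR0|rd3|wr2
(3) want 1×ALU +2rd +1wr — WAW → AL3|MU0|ME1|BR0|rd3|wr2
(4) want 1×MEM +2rd +0wr — yes → AL3|MU0|ME0|BR0|rd1|wr2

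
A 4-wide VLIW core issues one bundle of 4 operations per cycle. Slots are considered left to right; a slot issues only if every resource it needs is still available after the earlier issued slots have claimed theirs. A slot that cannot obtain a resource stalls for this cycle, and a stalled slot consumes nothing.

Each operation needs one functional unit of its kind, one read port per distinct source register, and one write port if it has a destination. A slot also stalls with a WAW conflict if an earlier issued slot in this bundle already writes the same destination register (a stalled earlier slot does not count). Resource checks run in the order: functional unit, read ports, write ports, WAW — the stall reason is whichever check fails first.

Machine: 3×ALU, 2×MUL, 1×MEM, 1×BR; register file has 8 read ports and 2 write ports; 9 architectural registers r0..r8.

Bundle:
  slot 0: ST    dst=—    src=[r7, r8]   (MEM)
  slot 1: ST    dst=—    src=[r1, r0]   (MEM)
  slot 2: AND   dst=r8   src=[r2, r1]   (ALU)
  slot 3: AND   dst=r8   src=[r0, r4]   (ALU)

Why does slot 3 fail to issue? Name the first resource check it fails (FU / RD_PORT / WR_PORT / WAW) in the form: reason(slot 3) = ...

slot 0 (MEM): ISSUE — free A3,Mu2,Ld0,B1 rp6 wp2
slot 1 (MEM): stall FU — free A3,Mu2,Ld0,B1 rp6 wp2
slot 2 (ALU): ISSUE — free A2,Mu2,Ld0,B1 rp4 wp1
slot 3 (ALU): stall WAW — free A2,Mu2,Ld0,B1 rp4 wp1

reason(slot 3) = WAW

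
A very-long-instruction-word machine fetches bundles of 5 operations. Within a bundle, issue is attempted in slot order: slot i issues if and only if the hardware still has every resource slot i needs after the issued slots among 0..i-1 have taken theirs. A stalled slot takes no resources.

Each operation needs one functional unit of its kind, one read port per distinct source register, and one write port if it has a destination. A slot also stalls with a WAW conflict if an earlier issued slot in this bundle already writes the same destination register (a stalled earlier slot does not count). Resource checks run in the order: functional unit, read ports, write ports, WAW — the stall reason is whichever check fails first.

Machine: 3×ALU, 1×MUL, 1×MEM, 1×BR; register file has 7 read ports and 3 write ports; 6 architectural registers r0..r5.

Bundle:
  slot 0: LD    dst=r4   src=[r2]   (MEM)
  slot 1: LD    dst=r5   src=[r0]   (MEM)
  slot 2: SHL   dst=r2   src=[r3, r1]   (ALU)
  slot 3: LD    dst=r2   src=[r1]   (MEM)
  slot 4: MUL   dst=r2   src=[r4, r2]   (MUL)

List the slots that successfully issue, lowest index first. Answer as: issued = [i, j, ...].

issued = [0, 2]

#0 MEM src=r2 dispatched  <A:3 Mu:1 Ld:0 B:1 rd:6 wr:2>
#1 MEM src=r0 held:FU  <A:3 Mu:1 Ld:0 B:1 rd:6 wr:2>
#2 ALU src=r3,r1 dispatched  <A:2 Mu:1 Ld:0 B:1 rd:4 wr:1>
#3 MEM src=r1 held:FU  <A:2 Mu:1 Ld:0 B:1 rd:4 wr:1>
#4 MUL src=r4,r2 held:WAW  <A:2 Mu:1 Ld:0 B:1 rd:4 wr:1>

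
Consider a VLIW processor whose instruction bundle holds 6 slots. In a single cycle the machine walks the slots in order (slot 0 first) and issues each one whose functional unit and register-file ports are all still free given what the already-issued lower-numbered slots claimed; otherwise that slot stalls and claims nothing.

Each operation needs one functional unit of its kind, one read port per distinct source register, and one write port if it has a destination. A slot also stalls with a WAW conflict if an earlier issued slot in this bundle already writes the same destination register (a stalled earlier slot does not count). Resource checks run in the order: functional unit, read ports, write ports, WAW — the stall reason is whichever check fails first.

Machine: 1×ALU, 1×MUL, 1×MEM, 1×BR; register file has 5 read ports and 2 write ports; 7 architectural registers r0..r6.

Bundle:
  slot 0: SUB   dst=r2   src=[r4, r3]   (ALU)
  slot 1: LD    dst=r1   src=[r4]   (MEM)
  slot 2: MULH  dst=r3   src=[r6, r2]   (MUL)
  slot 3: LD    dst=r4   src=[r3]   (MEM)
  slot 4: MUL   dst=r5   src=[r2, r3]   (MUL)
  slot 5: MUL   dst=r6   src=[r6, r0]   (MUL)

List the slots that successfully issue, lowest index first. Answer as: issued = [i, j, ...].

issued = [0, 1]

  0. ALU→r2 ⇒ go  {0A/1Mu/1Ld/1B | 3r 1w}
  1. MEM→r1 ⇒ go  {0A/1Mu/0Ld/1B | 2r 0w}
  2. MUL→r3 ⇒ no(WR_PORT)  {0A/1Mu/0Ld/1B | 2r 0w}
  3. MEM→r4 ⇒ no(FU)  {0A/1Mu/0Ld/1B | 2r 0w}
  4. MUL→r5 ⇒ no(WR_PORT)  {0A/1Mu/0Ld/1B | 2r 0w}
  5. MUL→r6 ⇒ no(WR_PORT)  {0A/1Mu/0Ld/1B | 2r 0w}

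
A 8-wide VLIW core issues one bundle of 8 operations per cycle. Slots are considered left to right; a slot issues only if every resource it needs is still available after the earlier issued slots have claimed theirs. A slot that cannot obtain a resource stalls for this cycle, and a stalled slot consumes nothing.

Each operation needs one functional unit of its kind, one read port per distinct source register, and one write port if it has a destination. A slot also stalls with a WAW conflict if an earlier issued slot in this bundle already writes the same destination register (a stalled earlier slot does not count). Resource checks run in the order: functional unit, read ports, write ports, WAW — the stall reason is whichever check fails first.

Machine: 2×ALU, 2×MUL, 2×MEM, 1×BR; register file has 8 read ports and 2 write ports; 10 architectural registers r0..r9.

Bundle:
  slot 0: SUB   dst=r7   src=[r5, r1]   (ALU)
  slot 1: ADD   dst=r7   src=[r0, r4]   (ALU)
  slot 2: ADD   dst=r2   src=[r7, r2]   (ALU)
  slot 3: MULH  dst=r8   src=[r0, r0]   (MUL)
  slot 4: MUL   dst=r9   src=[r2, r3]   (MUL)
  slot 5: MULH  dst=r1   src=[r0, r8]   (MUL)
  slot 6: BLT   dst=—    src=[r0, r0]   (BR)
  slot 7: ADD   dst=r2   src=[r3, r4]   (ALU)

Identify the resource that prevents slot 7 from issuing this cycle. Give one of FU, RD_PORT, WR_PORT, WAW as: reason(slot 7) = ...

reason(slot 7) = FU

[0] ALU needs rd=2 wr=1: ok; after: ALU=1 MUL=2 MEM=2 BR=1, R=6, W=1
[1] ALU needs rd=2 wr=1: WAW; after: ALU=1 MUL=2 MEM=2 BR=1, R=6, W=1
[2] ALU needs rd=2 wr=1: ok; after: ALU=0 MUL=2 MEM=2 BR=1, R=4, W=0
[3] MUL needs rd=1 wr=1: WR_PORT; after: ALU=0 MUL=2 MEM=2 BR=1, R=4, W=0
[4] MUL needs rd=2 wr=1: WR_PORT; after: ALU=0 MUL=2 MEM=2 BR=1, R=4, W=0
[5] MUL needs rd=2 wr=1: WR_PORT; after: ALU=0 MUL=2 MEM=2 BR=1, R=4, W=0
[6] BR needs rd=1 wr=0: ok; after: ALU=0 MUL=2 MEM=2 BR=0, R=3, W=0
[7] ALU needs rd=2 wr=1: FU; after: ALU=0 MUL=2 MEM=2 BR=0, R=3, W=0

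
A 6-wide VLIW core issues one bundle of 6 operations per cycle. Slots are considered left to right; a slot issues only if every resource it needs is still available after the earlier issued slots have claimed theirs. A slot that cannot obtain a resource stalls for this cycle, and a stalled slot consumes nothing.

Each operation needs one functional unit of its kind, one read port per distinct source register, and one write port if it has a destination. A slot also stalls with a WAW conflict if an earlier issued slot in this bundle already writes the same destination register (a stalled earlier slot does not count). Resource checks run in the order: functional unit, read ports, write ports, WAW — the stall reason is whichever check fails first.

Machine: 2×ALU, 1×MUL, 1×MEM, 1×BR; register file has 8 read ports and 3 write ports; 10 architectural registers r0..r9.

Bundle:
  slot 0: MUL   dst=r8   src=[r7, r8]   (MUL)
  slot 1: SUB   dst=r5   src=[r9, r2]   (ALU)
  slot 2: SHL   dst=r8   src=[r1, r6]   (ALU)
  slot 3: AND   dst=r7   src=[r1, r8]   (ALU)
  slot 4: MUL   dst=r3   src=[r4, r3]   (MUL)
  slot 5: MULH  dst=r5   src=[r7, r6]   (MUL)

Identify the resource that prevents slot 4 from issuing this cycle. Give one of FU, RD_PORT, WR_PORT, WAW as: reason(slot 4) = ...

[0] MUL needs rd=2 wr=1: ok; after: ALU=2 MUL=0 MEM=1 BR=1, R=6, W=2
[1] ALU needs rd=2 wr=1: ok; after: ALU=1 MUL=0 MEM=1 BR=1, R=4, W=1
[2] ALU needs rd=2 wr=1: WAW; after: ALU=1 MUL=0 MEM=1 BR=1, R=4, W=1
[3] ALU needs rd=2 wr=1: ok; after: ALU=0 MUL=0 MEM=1 BR=1, R=2, W=0
[4] MUL needs rd=2 wr=1: FU; after: ALU=0 MUL=0 MEM=1 BR=1, R=2, W=0
[5] MUL needs rd=2 wr=1: FU; after: ALU=0 MUL=0 MEM=1 BR=1, R=2, W=0

reason(slot 4) = FU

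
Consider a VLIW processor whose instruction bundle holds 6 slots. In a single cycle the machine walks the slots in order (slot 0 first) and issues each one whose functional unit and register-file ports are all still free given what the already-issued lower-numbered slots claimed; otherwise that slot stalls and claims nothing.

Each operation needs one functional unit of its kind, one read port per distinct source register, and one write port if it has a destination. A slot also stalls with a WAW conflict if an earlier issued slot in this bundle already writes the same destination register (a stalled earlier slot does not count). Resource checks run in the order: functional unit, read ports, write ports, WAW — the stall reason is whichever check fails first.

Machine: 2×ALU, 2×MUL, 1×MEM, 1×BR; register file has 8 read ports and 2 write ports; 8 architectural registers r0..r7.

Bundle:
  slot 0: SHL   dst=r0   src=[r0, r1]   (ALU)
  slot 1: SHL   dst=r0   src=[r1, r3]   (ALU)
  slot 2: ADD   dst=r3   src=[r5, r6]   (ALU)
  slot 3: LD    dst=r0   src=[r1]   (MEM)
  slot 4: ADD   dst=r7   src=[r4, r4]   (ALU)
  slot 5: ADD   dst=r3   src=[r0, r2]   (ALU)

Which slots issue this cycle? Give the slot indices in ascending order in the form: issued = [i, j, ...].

(0) want 1×ALU +2rd +1wr — yes → AL1|MU2|ME1|BR1|rd6|wr1
(1) want 1×ALU +2rd +1wr — WAW → AL1|MU2|ME1|BR1|rd6|wr1
(2) want 1×ALU +2rd +1wr — yes → AL0|MU2|ME1|BR1|rd4|wr0
(3) want 1×MEM +1rd +1wr — WR_PORT → AL0|MU2|ME1|BR1|rd4|wr0
(4) want 1×ALU +1rd +1wr — FU → AL0|MU2|ME1|BR1|rd4|wr0
(5) want 1×ALU +2rd +1wr — FU → AL0|MU2|ME1|BR1|rd4|wr0

issued = [0, 2]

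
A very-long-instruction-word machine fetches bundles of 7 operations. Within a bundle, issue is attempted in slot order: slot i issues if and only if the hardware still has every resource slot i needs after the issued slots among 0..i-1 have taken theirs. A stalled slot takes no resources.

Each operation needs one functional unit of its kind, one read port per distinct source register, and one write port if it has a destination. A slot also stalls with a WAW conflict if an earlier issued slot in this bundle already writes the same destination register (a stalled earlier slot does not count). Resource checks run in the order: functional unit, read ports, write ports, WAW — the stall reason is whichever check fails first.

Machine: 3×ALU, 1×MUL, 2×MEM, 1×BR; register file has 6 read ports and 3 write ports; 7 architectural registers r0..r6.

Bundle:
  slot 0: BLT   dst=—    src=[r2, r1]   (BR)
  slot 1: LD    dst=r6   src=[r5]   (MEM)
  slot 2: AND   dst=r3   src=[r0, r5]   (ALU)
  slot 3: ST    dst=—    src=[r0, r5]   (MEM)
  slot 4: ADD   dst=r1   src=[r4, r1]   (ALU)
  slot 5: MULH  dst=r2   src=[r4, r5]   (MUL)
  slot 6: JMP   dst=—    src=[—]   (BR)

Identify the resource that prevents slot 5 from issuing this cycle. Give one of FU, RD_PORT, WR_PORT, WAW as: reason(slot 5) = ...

slot 0 (BR): ISSUE — free A3,Mu1,Ld2,B0 rp4 wp3
slot 1 (MEM): ISSUE — free A3,Mu1,Ld1,B0 rp3 wp2
slot 2 (ALU): ISSUE — free A2,Mu1,Ld1,B0 rp1 wp1
slot 3 (MEM): stall RD_PORT — free A2,Mu1,Ld1,B0 rp1 wp1
slot 4 (ALU): stall RD_PORT — free A2,Mu1,Ld1,B0 rp1 wp1
slot 5 (MUL): stall RD_PORT — free A2,Mu1,Ld1,B0 rp1 wp1
slot 6 (BR): stall FU — free A2,Mu1,Ld1,B0 rp1 wp1

reason(slot 5) = RD_PORT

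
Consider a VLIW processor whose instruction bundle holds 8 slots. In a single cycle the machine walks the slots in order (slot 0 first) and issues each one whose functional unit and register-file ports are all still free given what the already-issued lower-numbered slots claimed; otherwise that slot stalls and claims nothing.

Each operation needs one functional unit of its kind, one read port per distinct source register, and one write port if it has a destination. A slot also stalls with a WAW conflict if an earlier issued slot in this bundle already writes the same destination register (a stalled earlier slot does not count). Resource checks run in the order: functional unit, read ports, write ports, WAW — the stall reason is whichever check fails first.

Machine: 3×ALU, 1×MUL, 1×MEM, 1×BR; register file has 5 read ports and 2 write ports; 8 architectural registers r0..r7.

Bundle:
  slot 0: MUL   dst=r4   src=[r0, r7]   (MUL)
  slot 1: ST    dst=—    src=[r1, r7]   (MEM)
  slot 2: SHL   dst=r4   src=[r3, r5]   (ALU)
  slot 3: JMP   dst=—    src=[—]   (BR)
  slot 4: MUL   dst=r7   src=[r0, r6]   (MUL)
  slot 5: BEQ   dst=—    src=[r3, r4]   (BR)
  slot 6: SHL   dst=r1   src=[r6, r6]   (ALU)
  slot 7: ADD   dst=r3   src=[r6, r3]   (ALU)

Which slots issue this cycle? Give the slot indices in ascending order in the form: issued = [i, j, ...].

issued = [0, 1, 3, 6]

#0 MUL src=r0,r7 dispatched  <A:3 Mu:0 Ld:1 B:1 rd:3 wr:1>
#1 MEM src=r1,r7 dispatched  <A:3 Mu:0 Ld:0 B:1 rd:1 wr:1>
#2 ALU src=r3,r5 held:RD_PORT  <A:3 Mu:0 Ld:0 B:1 rd:1 wr:1>
#3 BR src=- dispatched  <A:3 Mu:0 Ld:0 B:0 rd:1 wr:1>
#4 MUL src=r0,r6 held:FU  <A:3 Mu:0 Ld:0 B:0 rd:1 wr:1>
#5 BR src=r3,r4 held:FU  <A:3 Mu:0 Ld:0 B:0 rd:1 wr:1>
#6 ALU src=r6,r6 dispatched  <A:2 Mu:0 Ld:0 B:0 rd:0 wr:0>
#7 ALU src=r6,r3 held:RD_PORT  <A:2 Mu:0 Ld:0 B:0 rd:0 wr:0>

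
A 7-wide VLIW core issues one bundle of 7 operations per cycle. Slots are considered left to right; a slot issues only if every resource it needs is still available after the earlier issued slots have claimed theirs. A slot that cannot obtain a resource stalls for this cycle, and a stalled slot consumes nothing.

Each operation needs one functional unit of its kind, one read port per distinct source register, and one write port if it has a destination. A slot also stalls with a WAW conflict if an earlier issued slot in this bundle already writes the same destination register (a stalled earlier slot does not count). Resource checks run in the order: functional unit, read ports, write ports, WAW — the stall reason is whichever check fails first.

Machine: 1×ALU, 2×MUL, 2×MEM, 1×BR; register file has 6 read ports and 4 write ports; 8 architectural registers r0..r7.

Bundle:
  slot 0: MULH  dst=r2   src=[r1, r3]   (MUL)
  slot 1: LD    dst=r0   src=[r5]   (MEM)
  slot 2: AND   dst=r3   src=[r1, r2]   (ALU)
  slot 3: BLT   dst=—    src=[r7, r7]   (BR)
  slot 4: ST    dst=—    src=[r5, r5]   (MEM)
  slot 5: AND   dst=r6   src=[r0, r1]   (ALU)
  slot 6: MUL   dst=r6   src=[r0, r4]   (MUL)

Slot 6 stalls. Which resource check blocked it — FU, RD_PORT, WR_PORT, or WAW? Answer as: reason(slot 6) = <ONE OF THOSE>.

reason(slot 6) = RD_PORT

#0 MUL src=r1,r3 dispatched  <A:1 Mu:1 Ld:2 B:1 rd:4 wr:3>
#1 MEM src=r5 dispatched  <A:1 Mu:1 Ld:1 B:1 rd:3 wr:2>
#2 ALU src=r1,r2 dispatched  <A:0 Mu:1 Ld:1 B:1 rd:1 wr:1>
#3 BR src=r7,r7 dispatched  <A:0 Mu:1 Ld:1 B:0 rd:0 wr:1>
#4 MEM src=r5,r5 held:RD_PORT  <A:0 Mu:1 Ld:1 B:0 rd:0 wr:1>
#5 ALU src=r0,r1 held:FU  <A:0 Mu:1 Ld:1 B:0 rd:0 wr:1>
#6 MUL src=r0,r4 held:RD_PORT  <A:0 Mu:1 Ld:1 B:0 rd:0 wr:1>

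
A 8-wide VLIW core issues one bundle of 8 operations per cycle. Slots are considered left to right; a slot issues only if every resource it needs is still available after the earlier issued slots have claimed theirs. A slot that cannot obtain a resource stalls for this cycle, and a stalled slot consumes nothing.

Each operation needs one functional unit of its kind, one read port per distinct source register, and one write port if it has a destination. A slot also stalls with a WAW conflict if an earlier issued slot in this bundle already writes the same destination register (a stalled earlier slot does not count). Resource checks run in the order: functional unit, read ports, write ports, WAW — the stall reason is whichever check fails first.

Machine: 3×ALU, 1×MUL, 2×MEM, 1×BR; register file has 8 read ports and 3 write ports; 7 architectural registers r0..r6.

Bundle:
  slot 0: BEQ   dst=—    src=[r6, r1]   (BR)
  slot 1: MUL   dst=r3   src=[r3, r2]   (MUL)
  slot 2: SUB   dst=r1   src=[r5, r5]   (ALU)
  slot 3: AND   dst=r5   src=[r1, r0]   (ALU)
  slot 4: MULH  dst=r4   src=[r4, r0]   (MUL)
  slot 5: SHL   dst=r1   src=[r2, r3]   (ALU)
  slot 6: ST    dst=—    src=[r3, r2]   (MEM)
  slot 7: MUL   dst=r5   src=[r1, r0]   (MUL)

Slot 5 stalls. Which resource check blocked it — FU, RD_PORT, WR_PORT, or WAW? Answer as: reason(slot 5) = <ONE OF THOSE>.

reason(slot 5) = RD_PORT

(0) want 1×BR +2rd +0wr — yes → AL3|MU1|ME2|BR0|rd6|wr3
(1) want 1×MUL +2rd +1wr — yes → AL3|MU0|ME2|BR0|rd4|wr2
(2) want 1×ALU +1rd +1wr — yes → AL2|MU0|ME2|BR0|rd3|wr1
(3) want 1×ALU +2rd +1wr — yes → AL1|MU0|ME2|BR0|rd1|wr0
(4) want 1×MUL +2rd +1wr — FU → AL1|MU0|ME2|BR0|rd1|wr0
(5) want 1×ALU +2rd +1wr — RD_PORT → AL1|MU0|ME2|BR0|rd1|wr0
(6) want 1×MEM +2rd +0wr — RD_PORT → AL1|MU0|ME2|BR0|rd1|wr0
(7) want 1×MUL +2rd +1wr — FU → AL1|MU0|ME2|BR0|rd1|wr0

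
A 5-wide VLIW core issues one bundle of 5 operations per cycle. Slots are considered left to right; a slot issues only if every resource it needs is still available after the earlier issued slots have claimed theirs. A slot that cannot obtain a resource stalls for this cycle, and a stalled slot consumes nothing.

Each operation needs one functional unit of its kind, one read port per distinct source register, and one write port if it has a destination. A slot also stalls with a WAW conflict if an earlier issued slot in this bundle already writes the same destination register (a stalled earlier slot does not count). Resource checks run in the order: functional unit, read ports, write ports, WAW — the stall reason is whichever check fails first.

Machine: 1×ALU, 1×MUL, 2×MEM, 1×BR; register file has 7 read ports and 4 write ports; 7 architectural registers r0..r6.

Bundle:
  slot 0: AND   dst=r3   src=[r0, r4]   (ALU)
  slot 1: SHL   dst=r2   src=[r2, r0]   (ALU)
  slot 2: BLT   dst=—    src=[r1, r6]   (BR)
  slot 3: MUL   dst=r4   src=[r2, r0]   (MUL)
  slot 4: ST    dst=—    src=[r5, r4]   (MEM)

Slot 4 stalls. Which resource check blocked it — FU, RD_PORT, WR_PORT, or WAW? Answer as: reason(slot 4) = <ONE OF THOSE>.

reason(slot 4) = RD_PORT

#0 ALU src=r0,r4 dispatched  <A:0 Mu:1 Ld:2 B:1 rd:5 wr:3>
#1 ALU src=r2,r0 held:FU  <A:0 Mu:1 Ld:2 B:1 rd:5 wr:3>
#2 BR src=r1,r6 dispatched  <A:0 Mu:1 Ld:2 B:0 rd:3 wr:3>
#3 MUL src=r2,r0 dispatched  <A:0 Mu:0 Ld:2 B:0 rd:1 wr:2>
#4 MEM src=r5,r4 held:RD_PORT  <A:0 Mu:0 Ld:2 B:0 rd:1 wr:2>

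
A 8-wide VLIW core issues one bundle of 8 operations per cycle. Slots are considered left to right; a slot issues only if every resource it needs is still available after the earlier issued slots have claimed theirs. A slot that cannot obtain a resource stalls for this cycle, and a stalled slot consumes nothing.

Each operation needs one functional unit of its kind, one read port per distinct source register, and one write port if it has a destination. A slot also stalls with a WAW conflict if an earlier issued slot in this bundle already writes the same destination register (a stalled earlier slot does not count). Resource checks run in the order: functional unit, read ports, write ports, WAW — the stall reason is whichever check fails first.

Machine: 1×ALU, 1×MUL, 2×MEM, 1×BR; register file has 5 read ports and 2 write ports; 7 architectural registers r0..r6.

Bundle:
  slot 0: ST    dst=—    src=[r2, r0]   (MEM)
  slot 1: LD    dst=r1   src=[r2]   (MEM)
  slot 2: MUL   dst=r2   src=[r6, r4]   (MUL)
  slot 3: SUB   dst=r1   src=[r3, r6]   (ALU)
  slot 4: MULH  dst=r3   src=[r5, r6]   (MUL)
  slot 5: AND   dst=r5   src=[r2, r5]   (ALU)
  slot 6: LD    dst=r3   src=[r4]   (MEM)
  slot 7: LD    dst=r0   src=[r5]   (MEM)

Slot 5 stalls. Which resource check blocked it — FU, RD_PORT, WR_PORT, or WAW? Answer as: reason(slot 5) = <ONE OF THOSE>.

  0. MEM ⇒ go  {1A/1Mu/1Ld/1B | 3r 2w}
  1. MEM→r1 ⇒ go  {1A/1Mu/0Ld/1B | 2r 1w}
  2. MUL→r2 ⇒ go  {1A/0Mu/0Ld/1B | 0r 0w}
  3. ALU→r1 ⇒ no(RD_PORT)  {1A/0Mu/0Ld/1B | 0r 0w}
  4. MUL→r3 ⇒ no(FU)  {1A/0Mu/0Ld/1B | 0r 0w}
  5. ALU→r5 ⇒ no(RD_PORT)  {1A/0Mu/0Ld/1B | 0r 0w}
  6. MEM→r3 ⇒ no(FU)  {1A/0Mu/0Ld/1B | 0r 0w}
  7. MEM→r0 ⇒ no(FU)  {1A/0Mu/0Ld/1B | 0r 0w}

reason(slot 5) = RD_PORT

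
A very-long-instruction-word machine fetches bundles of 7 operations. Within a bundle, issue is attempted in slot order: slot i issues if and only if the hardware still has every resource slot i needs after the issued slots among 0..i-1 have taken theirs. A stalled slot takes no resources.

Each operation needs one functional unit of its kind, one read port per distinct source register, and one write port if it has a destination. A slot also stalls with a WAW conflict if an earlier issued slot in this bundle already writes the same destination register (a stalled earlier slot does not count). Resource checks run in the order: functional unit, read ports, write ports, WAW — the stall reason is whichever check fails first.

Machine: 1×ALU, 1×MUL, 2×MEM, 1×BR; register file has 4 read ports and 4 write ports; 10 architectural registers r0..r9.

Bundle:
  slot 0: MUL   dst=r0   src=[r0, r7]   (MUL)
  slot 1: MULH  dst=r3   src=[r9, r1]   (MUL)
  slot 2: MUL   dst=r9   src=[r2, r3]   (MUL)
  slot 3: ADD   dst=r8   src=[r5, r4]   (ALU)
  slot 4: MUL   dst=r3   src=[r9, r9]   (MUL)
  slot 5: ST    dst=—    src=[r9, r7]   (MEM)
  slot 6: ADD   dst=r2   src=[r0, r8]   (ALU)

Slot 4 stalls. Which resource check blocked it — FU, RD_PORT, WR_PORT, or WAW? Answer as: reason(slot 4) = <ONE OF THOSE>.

reason(slot 4) = FU

(0) want 1×MUL +2rd +1wr — yes → AL1|MU0|ME2|BR1|rd2|wr3
(1) want 1×MUL +2rd +1wr — FU → AL1|MU0|ME2|BR1|rd2|wr3
(2) want 1×MUL +2rd +1wr — FU → AL1|MU0|ME2|BR1|rd2|wr3
(3) want 1×ALU +2rd +1wr — yes → AL0|MU0|ME2|BR1|rd0|wr2
(4) want 1×MUL +1rd +1wr — FU → AL0|MU0|ME2|BR1|rd0|wr2
(5) want 1×MEM +2rd +0wr — RD_PORT → AL0|MU0|ME2|BR1|rd0|wr2
(6) want 1×ALU +2rd +1wr — FU → AL0|MU0|ME2|BR1|rd0|wr2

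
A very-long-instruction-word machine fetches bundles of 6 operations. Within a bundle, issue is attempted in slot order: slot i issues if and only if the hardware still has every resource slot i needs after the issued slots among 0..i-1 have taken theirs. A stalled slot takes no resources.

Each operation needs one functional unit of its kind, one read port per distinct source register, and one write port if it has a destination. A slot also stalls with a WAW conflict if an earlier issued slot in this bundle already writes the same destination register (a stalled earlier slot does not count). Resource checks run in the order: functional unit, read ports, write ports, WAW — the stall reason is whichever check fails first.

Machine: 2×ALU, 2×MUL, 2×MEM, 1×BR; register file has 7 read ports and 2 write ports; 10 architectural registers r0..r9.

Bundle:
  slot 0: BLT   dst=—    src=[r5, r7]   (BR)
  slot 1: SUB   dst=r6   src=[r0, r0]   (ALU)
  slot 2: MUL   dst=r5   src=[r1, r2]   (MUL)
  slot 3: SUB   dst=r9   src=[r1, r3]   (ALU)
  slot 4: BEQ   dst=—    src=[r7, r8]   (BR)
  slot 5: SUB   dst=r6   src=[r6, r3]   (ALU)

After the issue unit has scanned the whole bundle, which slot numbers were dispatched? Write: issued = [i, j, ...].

issued = [0, 1, 2]

  0. BR ⇒ go  {2A/2Mu/2Ld/0B | 5r 2w}
  1. ALU→r6 ⇒ go  {1A/2Mu/2Ld/0B | 4r 1w}
  2. MUL→r5 ⇒ go  {1A/1Mu/2Ld/0B | 2r 0w}
  3. ALU→r9 ⇒ no(WR_PORT)  {1A/1Mu/2Ld/0B | 2r 0w}
  4. BR ⇒ no(FU)  {1A/1Mu/2Ld/0B | 2r 0w}
  5. ALU→r6 ⇒ no(WR_PORT)  {1A/1Mu/2Ld/0B | 2r 0w}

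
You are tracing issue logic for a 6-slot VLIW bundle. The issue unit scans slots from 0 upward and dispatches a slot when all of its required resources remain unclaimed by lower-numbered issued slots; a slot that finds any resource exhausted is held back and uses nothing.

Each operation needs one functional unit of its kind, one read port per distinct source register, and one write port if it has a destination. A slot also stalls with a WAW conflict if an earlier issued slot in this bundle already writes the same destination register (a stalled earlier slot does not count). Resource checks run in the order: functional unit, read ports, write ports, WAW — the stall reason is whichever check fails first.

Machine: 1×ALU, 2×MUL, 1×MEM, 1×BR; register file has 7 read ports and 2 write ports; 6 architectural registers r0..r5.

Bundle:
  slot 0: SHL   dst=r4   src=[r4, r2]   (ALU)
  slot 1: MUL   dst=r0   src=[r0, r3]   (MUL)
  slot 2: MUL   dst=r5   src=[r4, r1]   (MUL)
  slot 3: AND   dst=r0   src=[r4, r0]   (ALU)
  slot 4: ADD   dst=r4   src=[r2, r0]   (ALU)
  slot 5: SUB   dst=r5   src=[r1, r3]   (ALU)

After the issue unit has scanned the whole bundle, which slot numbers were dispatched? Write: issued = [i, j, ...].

issued = [0, 1]

(0) want 1×ALU +2rd +1wr — yes → AL0|MU2|ME1|BR1|rd5|wr1
(1) want 1×MUL +2rd +1wr — yes → AL0|MU1|ME1|BR1|rd3|wr0
(2) want 1×MUL +2rd +1wr — WR_PORT → AL0|MU1|ME1|BR1|rd3|wr0
(3) want 1×ALU +2rd +1wr — FU → AL0|MU1|ME1|BR1|rd3|wr0
(4) want 1×ALU +2rd +1wr — FU → AL0|MU1|ME1|BR1|rd3|wr0
(5) want 1×ALU +2rd +1wr — FU → AL0|MU1|ME1|BR1|rd3|wr0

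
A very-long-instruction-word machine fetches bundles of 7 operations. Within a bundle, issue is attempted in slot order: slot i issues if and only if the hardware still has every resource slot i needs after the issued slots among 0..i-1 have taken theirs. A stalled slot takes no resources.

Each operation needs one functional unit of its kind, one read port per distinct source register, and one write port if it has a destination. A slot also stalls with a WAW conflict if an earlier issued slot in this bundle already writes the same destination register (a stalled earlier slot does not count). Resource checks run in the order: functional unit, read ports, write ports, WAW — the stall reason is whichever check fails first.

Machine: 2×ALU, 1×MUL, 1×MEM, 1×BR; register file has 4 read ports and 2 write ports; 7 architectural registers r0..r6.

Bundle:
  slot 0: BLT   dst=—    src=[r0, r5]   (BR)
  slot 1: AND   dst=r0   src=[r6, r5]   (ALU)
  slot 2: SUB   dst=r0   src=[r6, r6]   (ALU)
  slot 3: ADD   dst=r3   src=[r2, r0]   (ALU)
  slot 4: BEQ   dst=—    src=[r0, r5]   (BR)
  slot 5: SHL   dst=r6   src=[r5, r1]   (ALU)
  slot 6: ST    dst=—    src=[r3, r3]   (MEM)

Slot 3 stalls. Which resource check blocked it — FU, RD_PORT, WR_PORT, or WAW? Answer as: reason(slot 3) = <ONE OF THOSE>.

reason(slot 3) = RD_PORT

  0. BR ⇒ go  {2A/1Mu/1Ld/0B | 2r 2w}
  1. ALU→r0 ⇒ go  {1A/1Mu/1Ld/0B | 0r 1w}
  2. ALU→r0 ⇒ no(RD_PORT)  {1A/1Mu/1Ld/0B | 0r 1w}
  3. ALU→r3 ⇒ no(RD_PORT)  {1A/1Mu/1Ld/0B | 0r 1w}
  4. BR ⇒ no(FU)  {1A/1Mu/1Ld/0B | 0r 1w}
  5. ALU→r6 ⇒ no(RD_PORT)  {1A/1Mu/1Ld/0B | 0r 1w}
  6. MEM ⇒ no(RD_PORT)  {1A/1Mu/1Ld/0B | 0r 1w}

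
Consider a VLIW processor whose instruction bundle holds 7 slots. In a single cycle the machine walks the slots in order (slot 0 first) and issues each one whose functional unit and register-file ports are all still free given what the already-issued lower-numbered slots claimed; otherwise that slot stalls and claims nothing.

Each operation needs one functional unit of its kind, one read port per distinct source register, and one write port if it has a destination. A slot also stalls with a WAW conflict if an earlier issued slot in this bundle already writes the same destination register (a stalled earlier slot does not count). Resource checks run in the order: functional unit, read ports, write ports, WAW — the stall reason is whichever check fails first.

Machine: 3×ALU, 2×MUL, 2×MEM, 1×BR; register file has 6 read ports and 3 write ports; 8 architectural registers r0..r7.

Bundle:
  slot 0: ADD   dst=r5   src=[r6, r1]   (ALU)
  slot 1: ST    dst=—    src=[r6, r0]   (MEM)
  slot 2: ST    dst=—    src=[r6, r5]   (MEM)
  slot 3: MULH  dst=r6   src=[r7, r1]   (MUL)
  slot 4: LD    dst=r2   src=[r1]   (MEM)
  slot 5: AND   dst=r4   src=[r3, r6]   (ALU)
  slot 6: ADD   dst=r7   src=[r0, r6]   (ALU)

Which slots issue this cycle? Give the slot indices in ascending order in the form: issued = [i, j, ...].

#0 ALU src=r6,r1 dispatched  <A:2 Mu:2 Ld:2 B:1 rd:4 wr:2>
#1 MEM src=r6,r0 dispatched  <A:2 Mu:2 Ld:1 B:1 rd:2 wr:2>
#2 MEM src=r6,r5 dispatched  <A:2 Mu:2 Ld:0 B:1 rd:0 wr:2>
#3 MUL src=r7,r1 held:RD_PORT  <A:2 Mu:2 Ld:0 B:1 rd:0 wr:2>
#4 MEM src=r1 held:FU  <A:2 Mu:2 Ld:0 B:1 rd:0 wr:2>
#5 ALU src=r3,r6 held:RD_PORT  <A:2 Mu:2 Ld:0 B:1 rd:0 wr:2>
#6 ALU src=r0,r6 held:RD_PORT  <A:2 Mu:2 Ld:0 B:1 rd:0 wr:2>

issued = [0, 1, 2]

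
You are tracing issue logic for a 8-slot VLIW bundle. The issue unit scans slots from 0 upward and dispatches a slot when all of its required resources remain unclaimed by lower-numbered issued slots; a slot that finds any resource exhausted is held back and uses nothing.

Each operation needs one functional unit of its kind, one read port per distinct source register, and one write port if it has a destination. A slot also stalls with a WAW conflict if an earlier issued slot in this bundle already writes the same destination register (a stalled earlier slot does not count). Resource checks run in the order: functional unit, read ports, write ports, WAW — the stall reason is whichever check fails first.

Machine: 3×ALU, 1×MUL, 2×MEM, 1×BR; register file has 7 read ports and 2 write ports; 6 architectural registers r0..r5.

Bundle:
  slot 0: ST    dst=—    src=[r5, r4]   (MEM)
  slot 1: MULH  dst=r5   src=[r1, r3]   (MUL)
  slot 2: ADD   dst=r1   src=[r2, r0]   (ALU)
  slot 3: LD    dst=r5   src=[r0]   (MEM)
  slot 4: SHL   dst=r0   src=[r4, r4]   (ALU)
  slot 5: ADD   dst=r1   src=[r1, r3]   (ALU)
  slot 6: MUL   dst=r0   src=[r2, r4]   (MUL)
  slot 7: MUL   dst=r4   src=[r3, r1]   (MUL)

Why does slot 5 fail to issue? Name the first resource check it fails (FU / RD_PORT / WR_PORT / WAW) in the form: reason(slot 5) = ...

reason(slot 5) = RD_PORT

(0) want 1×MEM +2rd +0wr — yes → AL3|MU1|ME1|BR1|rd5|wr2
(1) want 1×MUL +2rd +1wr — yes → AL3|MU0|ME1|BR1|rd3|wr1
(2) want 1×ALU +2rd +1wr — yes → AL2|MU0|ME1|BR1|rd1|wr0
(3) want 1×MEM +1rd +1wr — WR_PORT → AL2|MU0|ME1|BR1|rd1|wr0
(4) want 1×ALU +1rd +1wr — WR_PORT → AL2|MU0|ME1|BR1|rd1|wr0
(5) want 1×ALU +2rd +1wr — RD_PORT → AL2|MU0|ME1|BR1|rd1|wr0
(6) want 1×MUL +2rd +1wr — FU → AL2|MU0|ME1|BR1|rd1|wr0
(7) want 1×MUL +2rd +1wr — FU → AL2|MU0|ME1|BR1|rd1|wr0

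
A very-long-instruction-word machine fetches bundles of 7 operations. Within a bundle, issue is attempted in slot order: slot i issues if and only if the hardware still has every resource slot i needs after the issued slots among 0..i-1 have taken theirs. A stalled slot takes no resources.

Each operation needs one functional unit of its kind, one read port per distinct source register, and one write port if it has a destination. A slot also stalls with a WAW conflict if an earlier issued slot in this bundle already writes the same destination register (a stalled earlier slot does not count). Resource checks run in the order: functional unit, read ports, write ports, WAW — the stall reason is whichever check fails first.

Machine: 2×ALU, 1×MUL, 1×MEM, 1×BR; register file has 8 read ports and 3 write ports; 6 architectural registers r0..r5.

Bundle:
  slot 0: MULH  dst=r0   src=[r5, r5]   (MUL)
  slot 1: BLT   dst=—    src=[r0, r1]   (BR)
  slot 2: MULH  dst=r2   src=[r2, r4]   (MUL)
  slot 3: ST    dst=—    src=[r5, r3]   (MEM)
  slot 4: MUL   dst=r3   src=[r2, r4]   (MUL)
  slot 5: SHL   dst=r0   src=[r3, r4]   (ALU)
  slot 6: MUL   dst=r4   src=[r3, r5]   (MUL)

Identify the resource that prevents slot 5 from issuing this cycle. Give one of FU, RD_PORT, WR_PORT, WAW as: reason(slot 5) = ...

reason(slot 5) = WAW

  0. MUL→r0 ⇒ go  {2A/0Mu/1Ld/1B | 7r 2w}
  1. BR ⇒ go  {2A/0Mu/1Ld/0B | 5r 2w}
  2. MUL→r2 ⇒ no(FU)  {2A/0Mu/1Ld/0B | 5r 2w}
  3. MEM ⇒ go  {2A/0Mu/0Ld/0B | 3r 2w}
  4. MUL→r3 ⇒ no(FU)  {2A/0Mu/0Ld/0B | 3r 2w}
  5. ALU→r0 ⇒ no(WAW)  {2A/0Mu/0Ld/0B | 3r 2w}
  6. MUL→r4 ⇒ no(FU)  {2A/0Mu/0Ld/0B | 3r 2w}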